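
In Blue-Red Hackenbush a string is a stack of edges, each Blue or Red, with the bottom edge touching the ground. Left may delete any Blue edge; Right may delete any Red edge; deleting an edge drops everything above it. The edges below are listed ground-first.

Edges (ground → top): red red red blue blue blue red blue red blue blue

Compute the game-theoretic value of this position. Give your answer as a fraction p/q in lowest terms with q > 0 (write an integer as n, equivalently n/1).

-553/256

Recurse on prefixes of the 11-edge string red red red blue blue blue red blue red blue blue:
value_1 [r]  L=[·]  R=[0]  so -1
value_2 [rr]  L=[·]  R=[-1,0]  so -2
value_3 [rrr]  L=[·]  R=[-2,-1,0]  so -3
value_4 [rrrb]  L=[-3]  R=[-2,-1,0]  so -5/2
value_5 [rrrbb]  L=[-3,-5/2]  R=[-2,-1,0]  so -9/4
value_6 [rrrbbb]  L=[-3,-5/2,-9/4]  R=[-2,-1,0]  so -17/8
value_7 [rrrbbbr]  L=[-3,-5/2,-9/4]  R=[-17/8,-2,-1,0]  so -35/16
value_8 [rrrbbbrb]  L=[-3,-5/2,-9/4,-35/16]  R=[-17/8,-2,-1,0]  so -69/32
value_9 [rrrbbbrbr]  L=[-3,-5/2,-9/4,-35/16]  R=[-69/32,-17/8,-2,-1,0]  so -139/64
value_10 [rrrbbbrbrb]  L=[-3,-5/2,-9/4,-35/16,-139/64]  R=[-69/32,-17/8,-2,-1,0]  so -277/128
value_11 [rrrbbbrbrbb]  L=[-3,-5/2,-9/4,-35/16,-139/64,-277/128]  R=[-69/32,-17/8,-2,-1,0]  so -553/256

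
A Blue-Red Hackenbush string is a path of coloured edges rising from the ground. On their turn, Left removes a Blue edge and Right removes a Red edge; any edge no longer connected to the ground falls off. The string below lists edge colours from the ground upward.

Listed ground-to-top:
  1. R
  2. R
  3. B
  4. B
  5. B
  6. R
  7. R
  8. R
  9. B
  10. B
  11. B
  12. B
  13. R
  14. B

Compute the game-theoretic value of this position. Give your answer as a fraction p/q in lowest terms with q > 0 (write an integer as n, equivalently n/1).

-4997/4096

Build v(s[:k]) for k = 1..14, string s = R R B B B R R R B B B B R B.
R: Left { none }, Right { 0 } — simplest -1
RR: Left { none }, Right { -1 0 } — simplest -2
RRB: Left { -2 }, Right { -1 0 } — simplest -3/2
RRBB: Left { -2 -3/2 }, Right { -1 0 } — simplest -5/4
RRBBB: Left { -2 -3/2 -5/4 }, Right { -1 0 } — simplest -9/8
RRBBBR: Left { -2 -3/2 -5/4 }, Right { -9/8 -1 0 } — simplest -19/16
RRBBBRR: Left { -2 -3/2 -5/4 }, Right { -19/16 -9/8 -1 0 } — simplest -39/32
RRBBBRRR: Left { -2 -3/2 -5/4 }, Right { -39/32 -19/16 -9/8 -1 0 } — simplest -79/64
RRBBBRRRB: Left { -2 -3/2 -5/4 -79/64 }, Right { -39/32 -19/16 -9/8 -1 0 } — simplest -157/128
RRBBBRRRBB: Left { -2 -3/2 -5/4 -79/64 -157/128 }, Right { -39/32 -19/16 -9/8 -1 0 } — simplest -313/256
RRBBBRRRBBB: Left { -2 -3/2 -5/4 -79/64 -157/128 -313/256 }, Right { -39/32 -19/16 -9/8 -1 0 } — simplest -625/512
RRBBBRRRBBBB: Left { -2 -3/2 -5/4 -79/64 -157/128 -313/256 -625/512 }, Right { -39/32 -19/16 -9/8 -1 0 } — simplest -1249/1024
RRBBBRRRBBBBR: Left { -2 -3/2 -5/4 -79/64 -157/128 -313/256 -625/512 }, Right { -1249/1024 -39/32 -19/16 -9/8 -1 0 } — simplest -2499/2048
RRBBBRRRBBBBRB: Left { -2 -3/2 -5/4 -79/64 -157/128 -313/256 -625/512 -2499/2048 }, Right { -1249/1024 -39/32 -19/16 -9/8 -1 0 } — simplest -4997/4096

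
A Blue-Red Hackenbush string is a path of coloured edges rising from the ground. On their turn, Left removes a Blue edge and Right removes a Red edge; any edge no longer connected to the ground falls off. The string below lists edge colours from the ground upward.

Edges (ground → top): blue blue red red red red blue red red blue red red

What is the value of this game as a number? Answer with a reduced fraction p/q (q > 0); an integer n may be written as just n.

Build g(s[:k]) for k = 1..12, string s = blue blue red red red red blue red red blue red red.
step 1: add blue to get b; options L={ 0 } R={ · } gives 1
step 2: add blue to get bb; options L={ 0,1 } R={ · } gives 2
step 3: add red to get bbr; options L={ 0,1 } R={ 2 } gives 3/2
step 4: add red to get bbrr; options L={ 0,1 } R={ 3/2,2 } gives 5/4
step 5: add red to get bbrrr; options L={ 0,1 } R={ 5/4,3/2,2 } gives 9/8
step 6: add red to get bbrrrr; options L={ 0,1 } R={ 9/8,5/4,3/2,2 } gives 17/16
step 7: add blue to get bbrrrrb; options L={ 0,1,17/16 } R={ 9/8,5/4,3/2,2 } gives 35/32
step 8: add red to get bbrrrrbr; options L={ 0,1,17/16 } R={ 35/32,9/8,5/4,3/2,2 } gives 69/64
step 9: add red to get bbrrrrbrr; options L={ 0,1,17/16 } R={ 69/64,35/32,9/8,5/4,3/2,2 } gives 137/128
step 10: add blue to get bbrrrrbrrb; options L={ 0,1,17/16,137/128 } R={ 69/64,35/32,9/8,5/4,3/2,2 } gives 275/256
step 11: add red to get bbrrrrbrrbr; options L={ 0,1,17/16,137/128 } R={ 275/256,69/64,35/32,9/8,5/4,3/2,2 } gives 549/512
step 12: add red to get bbrrrrbrrbrr; options L={ 0,1,17/16,137/128 } R={ 549/512,275/256,69/64,35/32,9/8,5/4,3/2,2 } gives 1097/1024

1097/1024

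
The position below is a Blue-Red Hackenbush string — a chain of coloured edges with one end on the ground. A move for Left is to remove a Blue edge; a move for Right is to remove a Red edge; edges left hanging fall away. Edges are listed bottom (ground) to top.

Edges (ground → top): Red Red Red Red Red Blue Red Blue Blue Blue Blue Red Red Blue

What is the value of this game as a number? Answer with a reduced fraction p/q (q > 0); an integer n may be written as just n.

-2317/512

val(R) = { — | 0 } so -1
val(RR) = { — | -1; 0 } so -2
val(RRR) = { — | -2; -1; 0 } so -3
val(RRRR) = { — | -3; -2; -1; 0 } so -4
val(RRRRR) = { — | -4; -3; -2; -1; 0 } so -5
val(RRRRRB) = { -5 | -4; -3; -2; -1; 0 } so -9/2
val(RRRRRBR) = { -5 | -9/2; -4; -3; -2; -1; 0 } so -19/4
val(RRRRRBRB) = { -5; -19/4 | -9/2; -4; -3; -2; -1; 0 } so -37/8
val(RRRRRBRBB) = { -5; -19/4; -37/8 | -9/2; -4; -3; -2; -1; 0 } so -73/16
val(RRRRRBRBBB) = { -5; -19/4; -37/8; -73/16 | -9/2; -4; -3; -2; -1; 0 } so -145/32
val(RRRRRBRBBBB) = { -5; -19/4; -37/8; -73/16; -145/32 | -9/2; -4; -3; -2; -1; 0 } so -289/64
val(RRRRRBRBBBBR) = { -5; -19/4; -37/8; -73/16; -145/32 | -289/64; -9/2; -4; -3; -2; -1; 0 } so -579/128
val(RRRRRBRBBBBRR) = { -5; -19/4; -37/8; -73/16; -145/32 | -579/128; -289/64; -9/2; -4; -3; -2; -1; 0 } so -1159/256
val(RRRRRBRBBBBRRB) = { -5; -19/4; -37/8; -73/16; -145/32; -1159/256 | -579/128; -289/64; -9/2; -4; -3; -2; -1; 0 } so -2317/512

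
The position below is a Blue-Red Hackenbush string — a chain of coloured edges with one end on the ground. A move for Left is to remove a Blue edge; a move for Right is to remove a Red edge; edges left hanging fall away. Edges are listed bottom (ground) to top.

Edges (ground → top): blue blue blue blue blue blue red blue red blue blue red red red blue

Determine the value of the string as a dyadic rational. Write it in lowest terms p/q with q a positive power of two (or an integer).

value(b) = { 0 | — } → 1
value(bb) = { 0 1 | — } → 2
value(bbb) = { 0 1 2 | — } → 3
value(bbbb) = { 0 1 2 3 | — } → 4
value(bbbbb) = { 0 1 2 3 4 | — } → 5
value(bbbbbb) = { 0 1 2 3 4 5 | — } → 6
value(bbbbbbr) = { 0 1 2 3 4 5 | 6 } → 11/2
value(bbbbbbrb) = { 0 1 2 3 4 5 11/2 | 6 } → 23/4
value(bbbbbbrbr) = { 0 1 2 3 4 5 11/2 | 23/4 6 } → 45/8
value(bbbbbbrbrb) = { 0 1 2 3 4 5 11/2 45/8 | 23/4 6 } → 91/16
value(bbbbbbrbrbb) = { 0 1 2 3 4 5 11/2 45/8 91/16 | 23/4 6 } → 183/32
value(bbbbbbrbrbbr) = { 0 1 2 3 4 5 11/2 45/8 91/16 | 183/32 23/4 6 } → 365/64
value(bbbbbbrbrbbrr) = { 0 1 2 3 4 5 11/2 45/8 91/16 | 365/64 183/32 23/4 6 } → 729/128
value(bbbbbbrbrbbrrr) = { 0 1 2 3 4 5 11/2 45/8 91/16 | 729/128 365/64 183/32 23/4 6 } → 1457/256
value(bbbbbbrbrbbrrrb) = { 0 1 2 3 4 5 11/2 45/8 91/16 1457/256 | 729/128 365/64 183/32 23/4 6 } → 2915/512

2915/512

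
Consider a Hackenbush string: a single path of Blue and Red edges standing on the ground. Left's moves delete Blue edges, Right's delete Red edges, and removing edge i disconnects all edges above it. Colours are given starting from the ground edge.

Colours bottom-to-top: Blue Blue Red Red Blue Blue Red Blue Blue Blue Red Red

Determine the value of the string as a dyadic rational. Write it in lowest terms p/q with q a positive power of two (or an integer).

1465/1024

value_1 [B]  L=[0]  R=[(no moves)]  ⇒ 1
value_2 [BB]  L=[0; 1]  R=[(no moves)]  ⇒ 2
value_3 [BBR]  L=[0; 1]  R=[2]  ⇒ 3/2
value_4 [BBRR]  L=[0; 1]  R=[3/2; 2]  ⇒ 5/4
value_5 [BBRRB]  L=[0; 1; 5/4]  R=[3/2; 2]  ⇒ 11/8
value_6 [BBRRBB]  L=[0; 1; 5/4; 11/8]  R=[3/2; 2]  ⇒ 23/16
value_7 [BBRRBBR]  L=[0; 1; 5/4; 11/8]  R=[23/16; 3/2; 2]  ⇒ 45/32
value_8 [BBRRBBRB]  L=[0; 1; 5/4; 11/8; 45/32]  R=[23/16; 3/2; 2]  ⇒ 91/64
value_9 [BBRRBBRBB]  L=[0; 1; 5/4; 11/8; 45/32; 91/64]  R=[23/16; 3/2; 2]  ⇒ 183/128
value_10 [BBRRBBRBBB]  L=[0; 1; 5/4; 11/8; 45/32; 91/64; 183/128]  R=[23/16; 3/2; 2]  ⇒ 367/256
value_11 [BBRRBBRBBBR]  L=[0; 1; 5/4; 11/8; 45/32; 91/64; 183/128]  R=[367/256; 23/16; 3/2; 2]  ⇒ 733/512
value_12 [BBRRBBRBBBRR]  L=[0; 1; 5/4; 11/8; 45/32; 91/64; 183/128]  R=[733/512; 367/256; 23/16; 3/2; 2]  ⇒ 1465/1024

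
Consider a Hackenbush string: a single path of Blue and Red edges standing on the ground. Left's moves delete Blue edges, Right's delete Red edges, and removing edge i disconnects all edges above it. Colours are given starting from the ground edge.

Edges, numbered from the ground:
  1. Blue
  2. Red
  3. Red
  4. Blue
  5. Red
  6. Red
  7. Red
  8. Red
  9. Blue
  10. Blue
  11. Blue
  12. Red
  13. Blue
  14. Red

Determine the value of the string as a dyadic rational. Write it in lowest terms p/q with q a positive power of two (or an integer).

2165/8192

Build val(s[:k]) for k = 1..14, string s = Blue Red Red Blue Red Red Red Red Blue Blue Blue Red Blue Red.
B: Left { 0 }, Right { ∅ } → simplest 1
BR: Left { 0 }, Right { 1 } → simplest 1/2
BRR: Left { 0 }, Right { 1/2,1 } → simplest 1/4
BRRB: Left { 0,1/4 }, Right { 1/2,1 } → simplest 3/8
BRRBR: Left { 0,1/4 }, Right { 3/8,1/2,1 } → simplest 5/16
BRRBRR: Left { 0,1/4 }, Right { 5/16,3/8,1/2,1 } → simplest 9/32
BRRBRRR: Left { 0,1/4 }, Right { 9/32,5/16,3/8,1/2,1 } → simplest 17/64
BRRBRRRR: Left { 0,1/4 }, Right { 17/64,9/32,5/16,3/8,1/2,1 } → simplest 33/128
BRRBRRRRB: Left { 0,1/4,33/128 }, Right { 17/64,9/32,5/16,3/8,1/2,1 } → simplest 67/256
BRRBRRRRBB: Left { 0,1/4,33/128,67/256 }, Right { 17/64,9/32,5/16,3/8,1/2,1 } → simplest 135/512
BRRBRRRRBBB: Left { 0,1/4,33/128,67/256,135/512 }, Right { 17/64,9/32,5/16,3/8,1/2,1 } → simplest 271/1024
BRRBRRRRBBBR: Left { 0,1/4,33/128,67/256,135/512 }, Right { 271/1024,17/64,9/32,5/16,3/8,1/2,1 } → simplest 541/2048
BRRBRRRRBBBRB: Left { 0,1/4,33/128,67/256,135/512,541/2048 }, Right { 271/1024,17/64,9/32,5/16,3/8,1/2,1 } → simplest 1083/4096
BRRBRRRRBBBRBR: Left { 0,1/4,33/128,67/256,135/512,541/2048 }, Right { 1083/4096,271/1024,17/64,9/32,5/16,3/8,1/2,1 } → simplest 2165/8192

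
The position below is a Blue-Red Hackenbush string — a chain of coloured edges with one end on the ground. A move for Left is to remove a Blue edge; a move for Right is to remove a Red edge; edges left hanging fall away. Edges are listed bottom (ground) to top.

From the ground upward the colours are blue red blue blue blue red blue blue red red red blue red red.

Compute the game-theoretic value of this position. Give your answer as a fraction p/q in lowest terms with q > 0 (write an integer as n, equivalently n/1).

7561/8192

Recurse on prefixes of the 14-edge string blue red blue blue blue red blue blue red red red blue red red:
edge 1 of 14 (blue): { 0 | ∅ } → 1
edge 2 of 14 (red): { 0 | 1 } → 1/2
edge 3 of 14 (blue): { 0,1/2 | 1 } → 3/4
edge 4 of 14 (blue): { 0,1/2,3/4 | 1 } → 7/8
edge 5 of 14 (blue): { 0,1/2,3/4,7/8 | 1 } → 15/16
edge 6 of 14 (red): { 0,1/2,3/4,7/8 | 15/16,1 } → 29/32
edge 7 of 14 (blue): { 0,1/2,3/4,7/8,29/32 | 15/16,1 } → 59/64
edge 8 of 14 (blue): { 0,1/2,3/4,7/8,29/32,59/64 | 15/16,1 } → 119/128
edge 9 of 14 (red): { 0,1/2,3/4,7/8,29/32,59/64 | 119/128,15/16,1 } → 237/256
edge 10 of 14 (red): { 0,1/2,3/4,7/8,29/32,59/64 | 237/256,119/128,15/16,1 } → 473/512
edge 11 of 14 (red): { 0,1/2,3/4,7/8,29/32,59/64 | 473/512,237/256,119/128,15/16,1 } → 945/1024
edge 12 of 14 (blue): { 0,1/2,3/4,7/8,29/32,59/64,945/1024 | 473/512,237/256,119/128,15/16,1 } → 1891/2048
edge 13 of 14 (red): { 0,1/2,3/4,7/8,29/32,59/64,945/1024 | 1891/2048,473/512,237/256,119/128,15/16,1 } → 3781/4096
edge 14 of 14 (red): { 0,1/2,3/4,7/8,29/32,59/64,945/1024 | 3781/4096,1891/2048,473/512,237/256,119/128,15/16,1 } → 7561/8192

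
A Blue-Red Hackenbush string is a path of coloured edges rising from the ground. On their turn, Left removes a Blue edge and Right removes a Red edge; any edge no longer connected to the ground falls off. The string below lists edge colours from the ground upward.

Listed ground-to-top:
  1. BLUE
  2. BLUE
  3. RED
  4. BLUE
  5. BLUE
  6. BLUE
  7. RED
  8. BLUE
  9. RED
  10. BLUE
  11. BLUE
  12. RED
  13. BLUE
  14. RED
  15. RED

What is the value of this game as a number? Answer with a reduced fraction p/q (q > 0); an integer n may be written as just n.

Recurse on prefixes of the 15-edge string BLUE BLUE RED BLUE BLUE BLUE RED BLUE RED BLUE BLUE RED BLUE RED RED:
B: Left { 0 }, Right { · } → simplest 1
BB: Left { 0,1 }, Right { · } → simplest 2
BBR: Left { 0,1 }, Right { 2 } → simplest 3/2
BBRB: Left { 0,1,3/2 }, Right { 2 } → simplest 7/4
BBRBB: Left { 0,1,3/2,7/4 }, Right { 2 } → simplest 15/8
BBRBBB: Left { 0,1,3/2,7/4,15/8 }, Right { 2 } → simplest 31/16
BBRBBBR: Left { 0,1,3/2,7/4,15/8 }, Right { 31/16,2 } → simplest 61/32
BBRBBBRB: Left { 0,1,3/2,7/4,15/8,61/32 }, Right { 31/16,2 } → simplest 123/64
BBRBBBRBR: Left { 0,1,3/2,7/4,15/8,61/32 }, Right { 123/64,31/16,2 } → simplest 245/128
BBRBBBRBRB: Left { 0,1,3/2,7/4,15/8,61/32,245/128 }, Right { 123/64,31/16,2 } → simplest 491/256
BBRBBBRBRBB: Left { 0,1,3/2,7/4,15/8,61/32,245/128,491/256 }, Right { 123/64,31/16,2 } → simplest 983/512
BBRBBBRBRBBR: Left { 0,1,3/2,7/4,15/8,61/32,245/128,491/256 }, Right { 983/512,123/64,31/16,2 } → simplest 1965/1024
BBRBBBRBRBBRB: Left { 0,1,3/2,7/4,15/8,61/32,245/128,491/256,1965/1024 }, Right { 983/512,123/64,31/16,2 } → simplest 3931/2048
BBRBBBRBRBBRBR: Left { 0,1,3/2,7/4,15/8,61/32,245/128,491/256,1965/1024 }, Right { 3931/2048,983/512,123/64,31/16,2 } → simplest 7861/4096
BBRBBBRBRBBRBRR: Left { 0,1,3/2,7/4,15/8,61/32,245/128,491/256,1965/1024 }, Right { 7861/4096,3931/2048,983/512,123/64,31/16,2 } → simplest 15721/8192

15721/8192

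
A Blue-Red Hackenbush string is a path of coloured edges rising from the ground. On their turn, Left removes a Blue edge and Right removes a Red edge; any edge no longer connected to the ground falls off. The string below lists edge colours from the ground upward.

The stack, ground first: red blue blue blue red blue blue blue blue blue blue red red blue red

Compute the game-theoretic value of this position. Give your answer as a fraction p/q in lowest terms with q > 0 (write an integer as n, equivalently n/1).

Prefix values for red blue blue blue red blue blue blue blue blue blue red red blue red via {L|R} + simplicity:
g(r) = { · | 0 } — -1
g(rb) = { -1 | 0 } — -1/2
g(rbb) = { -1,-1/2 | 0 } — -1/4
g(rbbb) = { -1,-1/2,-1/4 | 0 } — -1/8
g(rbbbr) = { -1,-1/2,-1/4 | -1/8,0 } — -3/16
g(rbbbrb) = { -1,-1/2,-1/4,-3/16 | -1/8,0 } — -5/32
g(rbbbrbb) = { -1,-1/2,-1/4,-3/16,-5/32 | -1/8,0 } — -9/64
g(rbbbrbbb) = { -1,-1/2,-1/4,-3/16,-5/32,-9/64 | -1/8,0 } — -17/128
g(rbbbrbbbb) = { -1,-1/2,-1/4,-3/16,-5/32,-9/64,-17/128 | -1/8,0 } — -33/256
g(rbbbrbbbbb) = { -1,-1/2,-1/4,-3/16,-5/32,-9/64,-17/128,-33/256 | -1/8,0 } — -65/512
g(rbbbrbbbbbb) = { -1,-1/2,-1/4,-3/16,-5/32,-9/64,-17/128,-33/256,-65/512 | -1/8,0 } — -129/1024
g(rbbbrbbbbbbr) = { -1,-1/2,-1/4,-3/16,-5/32,-9/64,-17/128,-33/256,-65/512 | -129/1024,-1/8,0 } — -259/2048
g(rbbbrbbbbbbrr) = { -1,-1/2,-1/4,-3/16,-5/32,-9/64,-17/128,-33/256,-65/512 | -259/2048,-129/1024,-1/8,0 } — -519/4096
g(rbbbrbbbbbbrrb) = { -1,-1/2,-1/4,-3/16,-5/32,-9/64,-17/128,-33/256,-65/512,-519/4096 | -259/2048,-129/1024,-1/8,0 } — -1037/8192
g(rbbbrbbbbbbrrbr) = { -1,-1/2,-1/4,-3/16,-5/32,-9/64,-17/128,-33/256,-65/512,-519/4096 | -1037/8192,-259/2048,-129/1024,-1/8,0 } — -2075/16384

-2075/16384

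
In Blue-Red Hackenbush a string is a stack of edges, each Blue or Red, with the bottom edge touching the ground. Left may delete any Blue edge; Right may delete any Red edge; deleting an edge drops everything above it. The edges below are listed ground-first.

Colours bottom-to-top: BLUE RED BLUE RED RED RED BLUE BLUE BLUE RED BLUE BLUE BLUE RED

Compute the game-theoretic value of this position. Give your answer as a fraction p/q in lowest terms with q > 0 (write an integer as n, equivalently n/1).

val_1 [B]  L=[0]  R=[(no moves)]  => 1
val_2 [BR]  L=[0]  R=[1]  => 1/2
val_3 [BRB]  L=[0; 1/2]  R=[1]  => 3/4
val_4 [BRBR]  L=[0; 1/2]  R=[3/4; 1]  => 5/8
val_5 [BRBRR]  L=[0; 1/2]  R=[5/8; 3/4; 1]  => 9/16
val_6 [BRBRRR]  L=[0; 1/2]  R=[9/16; 5/8; 3/4; 1]  => 17/32
val_7 [BRBRRRB]  L=[0; 1/2; 17/32]  R=[9/16; 5/8; 3/4; 1]  => 35/64
val_8 [BRBRRRBB]  L=[0; 1/2; 17/32; 35/64]  R=[9/16; 5/8; 3/4; 1]  => 71/128
val_9 [BRBRRRBBB]  L=[0; 1/2; 17/32; 35/64; 71/128]  R=[9/16; 5/8; 3/4; 1]  => 143/256
val_10 [BRBRRRBBBR]  L=[0; 1/2; 17/32; 35/64; 71/128]  R=[143/256; 9/16; 5/8; 3/4; 1]  => 285/512
val_11 [BRBRRRBBBRB]  L=[0; 1/2; 17/32; 35/64; 71/128; 285/512]  R=[143/256; 9/16; 5/8; 3/4; 1]  => 571/1024
val_12 [BRBRRRBBBRBB]  L=[0; 1/2; 17/32; 35/64; 71/128; 285/512; 571/1024]  R=[143/256; 9/16; 5/8; 3/4; 1]  => 1143/2048
val_13 [BRBRRRBBBRBBB]  L=[0; 1/2; 17/32; 35/64; 71/128; 285/512; 571/1024; 1143/2048]  R=[143/256; 9/16; 5/8; 3/4; 1]  => 2287/4096
val_14 [BRBRRRBBBRBBBR]  L=[0; 1/2; 17/32; 35/64; 71/128; 285/512; 571/1024; 1143/2048]  R=[2287/4096; 143/256; 9/16; 5/8; 3/4; 1]  => 4573/8192

4573/8192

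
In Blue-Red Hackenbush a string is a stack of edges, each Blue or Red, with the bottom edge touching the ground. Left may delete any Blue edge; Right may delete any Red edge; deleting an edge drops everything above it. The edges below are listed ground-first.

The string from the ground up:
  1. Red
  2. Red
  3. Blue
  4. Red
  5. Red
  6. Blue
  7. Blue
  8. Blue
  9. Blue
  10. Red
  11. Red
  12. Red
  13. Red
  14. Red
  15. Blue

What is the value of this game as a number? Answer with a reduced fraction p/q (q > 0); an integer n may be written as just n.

-14461/8192

Build val(s[:k]) for k = 1..15, string s = Red Red Blue Red Red Blue Blue Blue Blue Red Red Red Red Red Blue.
edge 1 of 15 (Red): {  | 0 } — -1
edge 2 of 15 (Red): {  | -1; 0 } — -2
edge 3 of 15 (Blue): { -2 | -1; 0 } — -3/2
edge 4 of 15 (Red): { -2 | -3/2; -1; 0 } — -7/4
edge 5 of 15 (Red): { -2 | -7/4; -3/2; -1; 0 } — -15/8
edge 6 of 15 (Blue): { -2; -15/8 | -7/4; -3/2; -1; 0 } — -29/16
edge 7 of 15 (Blue): { -2; -15/8; -29/16 | -7/4; -3/2; -1; 0 } — -57/32
edge 8 of 15 (Blue): { -2; -15/8; -29/16; -57/32 | -7/4; -3/2; -1; 0 } — -113/64
edge 9 of 15 (Blue): { -2; -15/8; -29/16; -57/32; -113/64 | -7/4; -3/2; -1; 0 } — -225/128
edge 10 of 15 (Red): { -2; -15/8; -29/16; -57/32; -113/64 | -225/128; -7/4; -3/2; -1; 0 } — -451/256
edge 11 of 15 (Red): { -2; -15/8; -29/16; -57/32; -113/64 | -451/256; -225/128; -7/4; -3/2; -1; 0 } — -903/512
edge 12 of 15 (Red): { -2; -15/8; -29/16; -57/32; -113/64 | -903/512; -451/256; -225/128; -7/4; -3/2; -1; 0 } — -1807/1024
edge 13 of 15 (Red): { -2; -15/8; -29/16; -57/32; -113/64 | -1807/1024; -903/512; -451/256; -225/128; -7/4; -3/2; -1; 0 } — -3615/2048
edge 14 of 15 (Red): { -2; -15/8; -29/16; -57/32; -113/64 | -3615/2048; -1807/1024; -903/512; -451/256; -225/128; -7/4; -3/2; -1; 0 } — -7231/4096
edge 15 of 15 (Blue): { -2; -15/8; -29/16; -57/32; -113/64; -7231/4096 | -3615/2048; -1807/1024; -903/512; -451/256; -225/128; -7/4; -3/2; -1; 0 } — -14461/8192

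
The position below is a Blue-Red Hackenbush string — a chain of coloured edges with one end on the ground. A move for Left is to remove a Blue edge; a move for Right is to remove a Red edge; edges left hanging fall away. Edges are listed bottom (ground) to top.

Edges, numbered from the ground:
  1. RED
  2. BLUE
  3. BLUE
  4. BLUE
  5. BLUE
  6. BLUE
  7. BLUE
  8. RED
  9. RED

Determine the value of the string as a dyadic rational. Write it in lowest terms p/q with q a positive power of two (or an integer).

G(R) = { ∅ | 0 } so -1
G(RB) = { -1 | 0 } so -1/2
G(RBB) = { -1, -1/2 | 0 } so -1/4
G(RBBB) = { -1, -1/2, -1/4 | 0 } so -1/8
G(RBBBB) = { -1, -1/2, -1/4, -1/8 | 0 } so -1/16
G(RBBBBB) = { -1, -1/2, -1/4, -1/8, -1/16 | 0 } so -1/32
G(RBBBBBB) = { -1, -1/2, -1/4, -1/8, -1/16, -1/32 | 0 } so -1/64
G(RBBBBBBR) = { -1, -1/2, -1/4, -1/8, -1/16, -1/32 | -1/64, 0 } so -3/128
G(RBBBBBBRR) = { -1, -1/2, -1/4, -1/8, -1/16, -1/32 | -3/128, -1/64, 0 } so -7/256

-7/256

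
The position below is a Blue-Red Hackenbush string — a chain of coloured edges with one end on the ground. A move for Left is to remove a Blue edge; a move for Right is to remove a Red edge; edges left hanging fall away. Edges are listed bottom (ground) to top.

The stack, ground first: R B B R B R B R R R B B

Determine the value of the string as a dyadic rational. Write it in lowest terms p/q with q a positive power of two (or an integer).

Build val(s[:k]) for k = 1..12, string s = R B B R B R B R R R B B.
val_1 [R]  L=[·]  R=[0]  → -1
val_2 [RB]  L=[-1]  R=[0]  → -1/2
val_3 [RBB]  L=[-1, -1/2]  R=[0]  → -1/4
val_4 [RBBR]  L=[-1, -1/2]  R=[-1/4, 0]  → -3/8
val_5 [RBBRB]  L=[-1, -1/2, -3/8]  R=[-1/4, 0]  → -5/16
val_6 [RBBRBR]  L=[-1, -1/2, -3/8]  R=[-5/16, -1/4, 0]  → -11/32
val_7 [RBBRBRB]  L=[-1, -1/2, -3/8, -11/32]  R=[-5/16, -1/4, 0]  → -21/64
val_8 [RBBRBRBR]  L=[-1, -1/2, -3/8, -11/32]  R=[-21/64, -5/16, -1/4, 0]  → -43/128
val_9 [RBBRBRBRR]  L=[-1, -1/2, -3/8, -11/32]  R=[-43/128, -21/64, -5/16, -1/4, 0]  → -87/256
val_10 [RBBRBRBRRR]  L=[-1, -1/2, -3/8, -11/32]  R=[-87/256, -43/128, -21/64, -5/16, -1/4, 0]  → -175/512
val_11 [RBBRBRBRRRB]  L=[-1, -1/2, -3/8, -11/32, -175/512]  R=[-87/256, -43/128, -21/64, -5/16, -1/4, 0]  → -349/1024
val_12 [RBBRBRBRRRBB]  L=[-1, -1/2, -3/8, -11/32, -175/512, -349/1024]  R=[-87/256, -43/128, -21/64, -5/16, -1/4, 0]  → -697/2048

-697/2048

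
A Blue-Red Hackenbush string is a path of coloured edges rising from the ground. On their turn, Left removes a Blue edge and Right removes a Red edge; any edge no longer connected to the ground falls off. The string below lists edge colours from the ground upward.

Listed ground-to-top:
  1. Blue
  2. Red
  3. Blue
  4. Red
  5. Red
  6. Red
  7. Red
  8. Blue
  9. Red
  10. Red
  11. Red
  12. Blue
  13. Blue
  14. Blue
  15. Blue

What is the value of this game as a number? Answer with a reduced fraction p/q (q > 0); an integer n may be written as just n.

8479/16384

Prefix values for Blue Red Blue Red Red Red Red Blue Red Red Red Blue Blue Blue Blue via {L|R} + simplicity:
v_1 [B]  L=[0]  R=[·]  = 1
v_2 [BR]  L=[0]  R=[1]  = 1/2
v_3 [BRB]  L=[0; 1/2]  R=[1]  = 3/4
v_4 [BRBR]  L=[0; 1/2]  R=[3/4; 1]  = 5/8
v_5 [BRBRR]  L=[0; 1/2]  R=[5/8; 3/4; 1]  = 9/16
v_6 [BRBRRR]  L=[0; 1/2]  R=[9/16; 5/8; 3/4; 1]  = 17/32
v_7 [BRBRRRR]  L=[0; 1/2]  R=[17/32; 9/16; 5/8; 3/4; 1]  = 33/64
v_8 [BRBRRRRB]  L=[0; 1/2; 33/64]  R=[17/32; 9/16; 5/8; 3/4; 1]  = 67/128
v_9 [BRBRRRRBR]  L=[0; 1/2; 33/64]  R=[67/128; 17/32; 9/16; 5/8; 3/4; 1]  = 133/256
v_10 [BRBRRRRBRR]  L=[0; 1/2; 33/64]  R=[133/256; 67/128; 17/32; 9/16; 5/8; 3/4; 1]  = 265/512
v_11 [BRBRRRRBRRR]  L=[0; 1/2; 33/64]  R=[265/512; 133/256; 67/128; 17/32; 9/16; 5/8; 3/4; 1]  = 529/1024
v_12 [BRBRRRRBRRRB]  L=[0; 1/2; 33/64; 529/1024]  R=[265/512; 133/256; 67/128; 17/32; 9/16; 5/8; 3/4; 1]  = 1059/2048
v_13 [BRBRRRRBRRRBB]  L=[0; 1/2; 33/64; 529/1024; 1059/2048]  R=[265/512; 133/256; 67/128; 17/32; 9/16; 5/8; 3/4; 1]  = 2119/4096
v_14 [BRBRRRRBRRRBBB]  L=[0; 1/2; 33/64; 529/1024; 1059/2048; 2119/4096]  R=[265/512; 133/256; 67/128; 17/32; 9/16; 5/8; 3/4; 1]  = 4239/8192
v_15 [BRBRRRRBRRRBBBB]  L=[0; 1/2; 33/64; 529/1024; 1059/2048; 2119/4096; 4239/8192]  R=[265/512; 133/256; 67/128; 17/32; 9/16; 5/8; 3/4; 1]  = 8479/16384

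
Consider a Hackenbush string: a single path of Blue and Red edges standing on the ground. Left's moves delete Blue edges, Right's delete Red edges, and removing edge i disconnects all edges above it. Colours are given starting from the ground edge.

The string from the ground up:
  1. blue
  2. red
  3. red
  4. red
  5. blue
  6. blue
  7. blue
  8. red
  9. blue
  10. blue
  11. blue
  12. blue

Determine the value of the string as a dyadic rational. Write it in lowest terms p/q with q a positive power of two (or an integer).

Build G(s[:k]) for k = 1..12, string s = blue red red red blue blue blue red blue blue blue blue.
b: Left { 0 }, Right { ∅ } — simplest 1
br: Left { 0 }, Right { 1 } — simplest 1/2
brr: Left { 0 }, Right { 1/2 1 } — simplest 1/4
brrr: Left { 0 }, Right { 1/4 1/2 1 } — simplest 1/8
brrrb: Left { 0 1/8 }, Right { 1/4 1/2 1 } — simplest 3/16
brrrbb: Left { 0 1/8 3/16 }, Right { 1/4 1/2 1 } — simplest 7/32
brrrbbb: Left { 0 1/8 3/16 7/32 }, Right { 1/4 1/2 1 } — simplest 15/64
brrrbbbr: Left { 0 1/8 3/16 7/32 }, Right { 15/64 1/4 1/2 1 } — simplest 29/128
brrrbbbrb: Left { 0 1/8 3/16 7/32 29/128 }, Right { 15/64 1/4 1/2 1 } — simplest 59/256
brrrbbbrbb: Left { 0 1/8 3/16 7/32 29/128 59/256 }, Right { 15/64 1/4 1/2 1 } — simplest 119/512
brrrbbbrbbb: Left { 0 1/8 3/16 7/32 29/128 59/256 119/512 }, Right { 15/64 1/4 1/2 1 } — simplest 239/1024
brrrbbbrbbbb: Left { 0 1/8 3/16 7/32 29/128 59/256 119/512 239/1024 }, Right { 15/64 1/4 1/2 1 } — simplest 479/2048

479/2048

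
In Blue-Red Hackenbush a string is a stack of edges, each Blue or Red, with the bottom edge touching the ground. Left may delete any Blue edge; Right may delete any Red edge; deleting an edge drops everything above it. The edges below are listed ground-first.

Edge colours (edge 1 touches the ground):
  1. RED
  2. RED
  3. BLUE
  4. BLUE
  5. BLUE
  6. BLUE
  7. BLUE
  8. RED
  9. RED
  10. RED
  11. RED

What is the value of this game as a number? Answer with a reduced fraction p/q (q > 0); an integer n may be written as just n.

Recurse on prefixes of the 11-edge string RED RED BLUE BLUE BLUE BLUE BLUE RED RED RED RED:
step 1: add RED to get R; options L={ none } R={ 0 } → -1
step 2: add RED to get RR; options L={ none } R={ -1, 0 } → -2
step 3: add BLUE to get RRB; options L={ -2 } R={ -1, 0 } → -3/2
step 4: add BLUE to get RRBB; options L={ -2, -3/2 } R={ -1, 0 } → -5/4
step 5: add BLUE to get RRBBB; options L={ -2, -3/2, -5/4 } R={ -1, 0 } → -9/8
step 6: add BLUE to get RRBBBB; options L={ -2, -3/2, -5/4, -9/8 } R={ -1, 0 } → -17/16
step 7: add BLUE to get RRBBBBB; options L={ -2, -3/2, -5/4, -9/8, -17/16 } R={ -1, 0 } → -33/32
step 8: add RED to get RRBBBBBR; options L={ -2, -3/2, -5/4, -9/8, -17/16 } R={ -33/32, -1, 0 } → -67/64
step 9: add RED to get RRBBBBBRR; options L={ -2, -3/2, -5/4, -9/8, -17/16 } R={ -67/64, -33/32, -1, 0 } → -135/128
step 10: add RED to get RRBBBBBRRR; options L={ -2, -3/2, -5/4, -9/8, -17/16 } R={ -135/128, -67/64, -33/32, -1, 0 } → -271/256
step 11: add RED to get RRBBBBBRRRR; options L={ -2, -3/2, -5/4, -9/8, -17/16 } R={ -271/256, -135/128, -67/64, -33/32, -1, 0 } → -543/512

-543/512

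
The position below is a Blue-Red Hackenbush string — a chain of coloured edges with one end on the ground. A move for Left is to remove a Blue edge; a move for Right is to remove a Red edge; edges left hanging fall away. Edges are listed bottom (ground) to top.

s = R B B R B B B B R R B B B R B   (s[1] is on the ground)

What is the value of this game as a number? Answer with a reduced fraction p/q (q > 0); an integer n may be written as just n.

val_1 [R]  L=[∅]  R=[0]  gives -1
val_2 [RB]  L=[-1]  R=[0]  gives -1/2
val_3 [RBB]  L=[-1, -1/2]  R=[0]  gives -1/4
val_4 [RBBR]  L=[-1, -1/2]  R=[-1/4, 0]  gives -3/8
val_5 [RBBRB]  L=[-1, -1/2, -3/8]  R=[-1/4, 0]  gives -5/16
val_6 [RBBRBB]  L=[-1, -1/2, -3/8, -5/16]  R=[-1/4, 0]  gives -9/32
val_7 [RBBRBBB]  L=[-1, -1/2, -3/8, -5/16, -9/32]  R=[-1/4, 0]  gives -17/64
val_8 [RBBRBBBB]  L=[-1, -1/2, -3/8, -5/16, -9/32, -17/64]  R=[-1/4, 0]  gives -33/128
val_9 [RBBRBBBBR]  L=[-1, -1/2, -3/8, -5/16, -9/32, -17/64]  R=[-33/128, -1/4, 0]  gives -67/256
val_10 [RBBRBBBBRR]  L=[-1, -1/2, -3/8, -5/16, -9/32, -17/64]  R=[-67/256, -33/128, -1/4, 0]  gives -135/512
val_11 [RBBRBBBBRRB]  L=[-1, -1/2, -3/8, -5/16, -9/32, -17/64, -135/512]  R=[-67/256, -33/128, -1/4, 0]  gives -269/1024
val_12 [RBBRBBBBRRBB]  L=[-1, -1/2, -3/8, -5/16, -9/32, -17/64, -135/512, -269/1024]  R=[-67/256, -33/128, -1/4, 0]  gives -537/2048
val_13 [RBBRBBBBRRBBB]  L=[-1, -1/2, -3/8, -5/16, -9/32, -17/64, -135/512, -269/1024, -537/2048]  R=[-67/256, -33/128, -1/4, 0]  gives -1073/4096
val_14 [RBBRBBBBRRBBBR]  L=[-1, -1/2, -3/8, -5/16, -9/32, -17/64, -135/512, -269/1024, -537/2048]  R=[-1073/4096, -67/256, -33/128, -1/4, 0]  gives -2147/8192
val_15 [RBBRBBBBRRBBBRB]  L=[-1, -1/2, -3/8, -5/16, -9/32, -17/64, -135/512, -269/1024, -537/2048, -2147/8192]  R=[-1073/4096, -67/256, -33/128, -1/4, 0]  gives -4293/16384

-4293/16384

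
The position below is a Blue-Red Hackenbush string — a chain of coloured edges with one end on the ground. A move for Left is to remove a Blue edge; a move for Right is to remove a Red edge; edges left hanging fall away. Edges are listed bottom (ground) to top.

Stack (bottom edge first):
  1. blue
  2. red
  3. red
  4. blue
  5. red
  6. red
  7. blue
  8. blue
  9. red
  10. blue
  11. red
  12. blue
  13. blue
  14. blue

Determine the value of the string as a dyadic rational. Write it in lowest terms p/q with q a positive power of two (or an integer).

2479/8192

Build value(s[:k]) for k = 1..14, string s = blue red red blue red red blue blue red blue red blue blue blue.
step 1: add blue to get b; options L={ 0 } R={ · } — 1
step 2: add red to get br; options L={ 0 } R={ 1 } — 1/2
step 3: add red to get brr; options L={ 0 } R={ 1/2, 1 } — 1/4
step 4: add blue to get brrb; options L={ 0, 1/4 } R={ 1/2, 1 } — 3/8
step 5: add red to get brrbr; options L={ 0, 1/4 } R={ 3/8, 1/2, 1 } — 5/16
step 6: add red to get brrbrr; options L={ 0, 1/4 } R={ 5/16, 3/8, 1/2, 1 } — 9/32
step 7: add blue to get brrbrrb; options L={ 0, 1/4, 9/32 } R={ 5/16, 3/8, 1/2, 1 } — 19/64
step 8: add blue to get brrbrrbb; options L={ 0, 1/4, 9/32, 19/64 } R={ 5/16, 3/8, 1/2, 1 } — 39/128
step 9: add red to get brrbrrbbr; options L={ 0, 1/4, 9/32, 19/64 } R={ 39/128, 5/16, 3/8, 1/2, 1 } — 77/256
step 10: add blue to get brrbrrbbrb; options L={ 0, 1/4, 9/32, 19/64, 77/256 } R={ 39/128, 5/16, 3/8, 1/2, 1 } — 155/512
step 11: add red to get brrbrrbbrbr; options L={ 0, 1/4, 9/32, 19/64, 77/256 } R={ 155/512, 39/128, 5/16, 3/8, 1/2, 1 } — 309/1024
step 12: add blue to get brrbrrbbrbrb; options L={ 0, 1/4, 9/32, 19/64, 77/256, 309/1024 } R={ 155/512, 39/128, 5/16, 3/8, 1/2, 1 } — 619/2048
step 13: add blue to get brrbrrbbrbrbb; options L={ 0, 1/4, 9/32, 19/64, 77/256, 309/1024, 619/2048 } R={ 155/512, 39/128, 5/16, 3/8, 1/2, 1 } — 1239/4096
step 14: add blue to get brrbrrbbrbrbbb; options L={ 0, 1/4, 9/32, 19/64, 77/256, 309/1024, 619/2048, 1239/4096 } R={ 155/512, 39/128, 5/16, 3/8, 1/2, 1 } — 2479/8192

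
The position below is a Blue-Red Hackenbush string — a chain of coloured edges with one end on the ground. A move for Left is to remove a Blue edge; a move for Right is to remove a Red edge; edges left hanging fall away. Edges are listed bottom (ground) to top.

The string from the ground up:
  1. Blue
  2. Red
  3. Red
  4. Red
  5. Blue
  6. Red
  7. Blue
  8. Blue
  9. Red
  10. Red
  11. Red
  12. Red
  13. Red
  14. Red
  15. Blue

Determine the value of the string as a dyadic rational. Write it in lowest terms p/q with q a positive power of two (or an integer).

Build value(s[:k]) for k = 1..15, string s = Blue Red Red Red Blue Red Blue Blue Red Red Red Red Red Red Blue.
value(B) = { 0 | · } so 1
value(BR) = { 0 | 1 } so 1/2
value(BRR) = { 0 | 1/2, 1 } so 1/4
value(BRRR) = { 0 | 1/4, 1/2, 1 } so 1/8
value(BRRRB) = { 0, 1/8 | 1/4, 1/2, 1 } so 3/16
value(BRRRBR) = { 0, 1/8 | 3/16, 1/4, 1/2, 1 } so 5/32
value(BRRRBRB) = { 0, 1/8, 5/32 | 3/16, 1/4, 1/2, 1 } so 11/64
value(BRRRBRBB) = { 0, 1/8, 5/32, 11/64 | 3/16, 1/4, 1/2, 1 } so 23/128
value(BRRRBRBBR) = { 0, 1/8, 5/32, 11/64 | 23/128, 3/16, 1/4, 1/2, 1 } so 45/256
value(BRRRBRBBRR) = { 0, 1/8, 5/32, 11/64 | 45/256, 23/128, 3/16, 1/4, 1/2, 1 } so 89/512
value(BRRRBRBBRRR) = { 0, 1/8, 5/32, 11/64 | 89/512, 45/256, 23/128, 3/16, 1/4, 1/2, 1 } so 177/1024
value(BRRRBRBBRRRR) = { 0, 1/8, 5/32, 11/64 | 177/1024, 89/512, 45/256, 23/128, 3/16, 1/4, 1/2, 1 } so 353/2048
value(BRRRBRBBRRRRR) = { 0, 1/8, 5/32, 11/64 | 353/2048, 177/1024, 89/512, 45/256, 23/128, 3/16, 1/4, 1/2, 1 } so 705/4096
value(BRRRBRBBRRRRRR) = { 0, 1/8, 5/32, 11/64 | 705/4096, 353/2048, 177/1024, 89/512, 45/256, 23/128, 3/16, 1/4, 1/2, 1 } so 1409/8192
value(BRRRBRBBRRRRRRB) = { 0, 1/8, 5/32, 11/64, 1409/8192 | 705/4096, 353/2048, 177/1024, 89/512, 45/256, 23/128, 3/16, 1/4, 1/2, 1 } so 2819/16384

2819/16384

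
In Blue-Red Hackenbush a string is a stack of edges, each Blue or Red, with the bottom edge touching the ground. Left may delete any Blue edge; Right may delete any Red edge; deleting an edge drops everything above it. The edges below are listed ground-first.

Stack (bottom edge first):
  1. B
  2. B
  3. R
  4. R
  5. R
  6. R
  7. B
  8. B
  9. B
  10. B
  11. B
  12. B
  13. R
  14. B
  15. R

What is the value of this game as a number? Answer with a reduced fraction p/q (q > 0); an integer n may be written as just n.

9205/8192

1 of 15 · B · max L 0 · min R +∞ → 1
2 of 15 · BB · max L 1 · min R +∞ → 2
3 of 15 · BBR · max L 1 · min R 2 → 3/2
4 of 15 · BBRR · max L 1 · min R 3/2 → 5/4
5 of 15 · BBRRR · max L 1 · min R 5/4 → 9/8
6 of 15 · BBRRRR · max L 1 · min R 9/8 → 17/16
7 of 15 · BBRRRRB · max L 17/16 · min R 9/8 → 35/32
8 of 15 · BBRRRRBB · max L 35/32 · min R 9/8 → 71/64
9 of 15 · BBRRRRBBB · max L 71/64 · min R 9/8 → 143/128
10 of 15 · BBRRRRBBBB · max L 143/128 · min R 9/8 → 287/256
11 of 15 · BBRRRRBBBBB · max L 287/256 · min R 9/8 → 575/512
12 of 15 · BBRRRRBBBBBB · max L 575/512 · min R 9/8 → 1151/1024
13 of 15 · BBRRRRBBBBBBR · max L 575/512 · min R 1151/1024 → 2301/2048
14 of 15 · BBRRRRBBBBBBRB · max L 2301/2048 · min R 1151/1024 → 4603/4096
15 of 15 · BBRRRRBBBBBBRBR · max L 2301/2048 · min R 4603/4096 → 9205/8192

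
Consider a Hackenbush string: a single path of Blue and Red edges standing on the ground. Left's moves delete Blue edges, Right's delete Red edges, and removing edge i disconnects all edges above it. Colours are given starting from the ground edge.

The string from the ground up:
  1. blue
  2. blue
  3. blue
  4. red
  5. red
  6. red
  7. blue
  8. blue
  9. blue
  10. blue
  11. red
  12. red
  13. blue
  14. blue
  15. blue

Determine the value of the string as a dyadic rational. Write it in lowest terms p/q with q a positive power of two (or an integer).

9167/4096

Recurse on prefixes of the 15-edge string blue blue blue red red red blue blue blue blue red red blue blue blue:
value(b) = { 0 | ∅ } gives 1
value(bb) = { 0; 1 | ∅ } gives 2
value(bbb) = { 0; 1; 2 | ∅ } gives 3
value(bbbr) = { 0; 1; 2 | 3 } gives 5/2
value(bbbrr) = { 0; 1; 2 | 5/2; 3 } gives 9/4
value(bbbrrr) = { 0; 1; 2 | 9/4; 5/2; 3 } gives 17/8
value(bbbrrrb) = { 0; 1; 2; 17/8 | 9/4; 5/2; 3 } gives 35/16
value(bbbrrrbb) = { 0; 1; 2; 17/8; 35/16 | 9/4; 5/2; 3 } gives 71/32
value(bbbrrrbbb) = { 0; 1; 2; 17/8; 35/16; 71/32 | 9/4; 5/2; 3 } gives 143/64
value(bbbrrrbbbb) = { 0; 1; 2; 17/8; 35/16; 71/32; 143/64 | 9/4; 5/2; 3 } gives 287/128
value(bbbrrrbbbbr) = { 0; 1; 2; 17/8; 35/16; 71/32; 143/64 | 287/128; 9/4; 5/2; 3 } gives 573/256
value(bbbrrrbbbbrr) = { 0; 1; 2; 17/8; 35/16; 71/32; 143/64 | 573/256; 287/128; 9/4; 5/2; 3 } gives 1145/512
value(bbbrrrbbbbrrb) = { 0; 1; 2; 17/8; 35/16; 71/32; 143/64; 1145/512 | 573/256; 287/128; 9/4; 5/2; 3 } gives 2291/1024
value(bbbrrrbbbbrrbb) = { 0; 1; 2; 17/8; 35/16; 71/32; 143/64; 1145/512; 2291/1024 | 573/256; 287/128; 9/4; 5/2; 3 } gives 4583/2048
value(bbbrrrbbbbrrbbb) = { 0; 1; 2; 17/8; 35/16; 71/32; 143/64; 1145/512; 2291/1024; 4583/2048 | 573/256; 287/128; 9/4; 5/2; 3 } gives 9167/4096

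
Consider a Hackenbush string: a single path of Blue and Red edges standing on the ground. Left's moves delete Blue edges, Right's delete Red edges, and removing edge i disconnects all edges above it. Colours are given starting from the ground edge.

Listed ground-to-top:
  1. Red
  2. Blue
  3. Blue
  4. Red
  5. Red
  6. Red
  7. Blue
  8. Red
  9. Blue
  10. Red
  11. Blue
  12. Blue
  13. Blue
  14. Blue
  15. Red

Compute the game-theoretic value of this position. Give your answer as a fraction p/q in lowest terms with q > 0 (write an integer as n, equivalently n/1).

Build val(s[:k]) for k = 1..15, string s = Red Blue Blue Red Red Red Blue Red Blue Red Blue Blue Blue Blue Red.
edge 1 of 15 (Red): { (no moves) | 0 } gives -1
edge 2 of 15 (Blue): { -1 | 0 } gives -1/2
edge 3 of 15 (Blue): { -1, -1/2 | 0 } gives -1/4
edge 4 of 15 (Red): { -1, -1/2 | -1/4, 0 } gives -3/8
edge 5 of 15 (Red): { -1, -1/2 | -3/8, -1/4, 0 } gives -7/16
edge 6 of 15 (Red): { -1, -1/2 | -7/16, -3/8, -1/4, 0 } gives -15/32
edge 7 of 15 (Blue): { -1, -1/2, -15/32 | -7/16, -3/8, -1/4, 0 } gives -29/64
edge 8 of 15 (Red): { -1, -1/2, -15/32 | -29/64, -7/16, -3/8, -1/4, 0 } gives -59/128
edge 9 of 15 (Blue): { -1, -1/2, -15/32, -59/128 | -29/64, -7/16, -3/8, -1/4, 0 } gives -117/256
edge 10 of 15 (Red): { -1, -1/2, -15/32, -59/128 | -117/256, -29/64, -7/16, -3/8, -1/4, 0 } gives -235/512
edge 11 of 15 (Blue): { -1, -1/2, -15/32, -59/128, -235/512 | -117/256, -29/64, -7/16, -3/8, -1/4, 0 } gives -469/1024
edge 12 of 15 (Blue): { -1, -1/2, -15/32, -59/128, -235/512, -469/1024 | -117/256, -29/64, -7/16, -3/8, -1/4, 0 } gives -937/2048
edge 13 of 15 (Blue): { -1, -1/2, -15/32, -59/128, -235/512, -469/1024, -937/2048 | -117/256, -29/64, -7/16, -3/8, -1/4, 0 } gives -1873/4096
edge 14 of 15 (Blue): { -1, -1/2, -15/32, -59/128, -235/512, -469/1024, -937/2048, -1873/4096 | -117/256, -29/64, -7/16, -3/8, -1/4, 0 } gives -3745/8192
edge 15 of 15 (Red): { -1, -1/2, -15/32, -59/128, -235/512, -469/1024, -937/2048, -1873/4096 | -3745/8192, -117/256, -29/64, -7/16, -3/8, -1/4, 0 } gives -7491/16384

-7491/16384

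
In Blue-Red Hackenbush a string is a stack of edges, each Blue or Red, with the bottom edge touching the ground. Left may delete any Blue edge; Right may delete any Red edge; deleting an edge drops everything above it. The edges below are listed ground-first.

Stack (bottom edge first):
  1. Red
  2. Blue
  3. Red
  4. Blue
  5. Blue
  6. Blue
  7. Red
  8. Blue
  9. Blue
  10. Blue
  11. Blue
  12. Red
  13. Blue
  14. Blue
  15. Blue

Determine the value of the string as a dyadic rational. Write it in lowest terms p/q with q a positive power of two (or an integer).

-8721/16384

1 of 15 · R · max L −∞ · min R 0 so -1
2 of 15 · RB · max L -1 · min R 0 so -1/2
3 of 15 · RBR · max L -1 · min R -1/2 so -3/4
4 of 15 · RBRB · max L -3/4 · min R -1/2 so -5/8
5 of 15 · RBRBB · max L -5/8 · min R -1/2 so -9/16
6 of 15 · RBRBBB · max L -9/16 · min R -1/2 so -17/32
7 of 15 · RBRBBBR · max L -9/16 · min R -17/32 so -35/64
8 of 15 · RBRBBBRB · max L -35/64 · min R -17/32 so -69/128
9 of 15 · RBRBBBRBB · max L -69/128 · min R -17/32 so -137/256
10 of 15 · RBRBBBRBBB · max L -137/256 · min R -17/32 so -273/512
11 of 15 · RBRBBBRBBBB · max L -273/512 · min R -17/32 so -545/1024
12 of 15 · RBRBBBRBBBBR · max L -273/512 · min R -545/1024 so -1091/2048
13 of 15 · RBRBBBRBBBBRB · max L -1091/2048 · min R -545/1024 so -2181/4096
14 of 15 · RBRBBBRBBBBRBB · max L -2181/4096 · min R -545/1024 so -4361/8192
15 of 15 · RBRBBBRBBBBRBBB · max L -4361/8192 · min R -545/1024 so -8721/16384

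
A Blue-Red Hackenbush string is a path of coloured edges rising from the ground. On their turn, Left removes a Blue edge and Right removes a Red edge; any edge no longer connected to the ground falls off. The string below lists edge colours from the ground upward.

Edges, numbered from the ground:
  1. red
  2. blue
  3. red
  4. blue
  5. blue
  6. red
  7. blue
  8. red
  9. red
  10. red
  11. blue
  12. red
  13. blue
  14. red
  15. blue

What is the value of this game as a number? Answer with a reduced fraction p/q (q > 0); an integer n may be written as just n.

Recurse on prefixes of the 15-edge string red blue red blue blue red blue red red red blue red blue red blue:
step 1: add red to get r; options L={ · } R={ 0 } => -1
step 2: add blue to get rb; options L={ -1 } R={ 0 } => -1/2
step 3: add red to get rbr; options L={ -1 } R={ -1/2, 0 } => -3/4
step 4: add blue to get rbrb; options L={ -1, -3/4 } R={ -1/2, 0 } => -5/8
step 5: add blue to get rbrbb; options L={ -1, -3/4, -5/8 } R={ -1/2, 0 } => -9/16
step 6: add red to get rbrbbr; options L={ -1, -3/4, -5/8 } R={ -9/16, -1/2, 0 } => -19/32
step 7: add blue to get rbrbbrb; options L={ -1, -3/4, -5/8, -19/32 } R={ -9/16, -1/2, 0 } => -37/64
step 8: add red to get rbrbbrbr; options L={ -1, -3/4, -5/8, -19/32 } R={ -37/64, -9/16, -1/2, 0 } => -75/128
step 9: add red to get rbrbbrbrr; options L={ -1, -3/4, -5/8, -19/32 } R={ -75/128, -37/64, -9/16, -1/2, 0 } => -151/256
step 10: add red to get rbrbbrbrrr; options L={ -1, -3/4, -5/8, -19/32 } R={ -151/256, -75/128, -37/64, -9/16, -1/2, 0 } => -303/512
step 11: add blue to get rbrbbrbrrrb; options L={ -1, -3/4, -5/8, -19/32, -303/512 } R={ -151/256, -75/128, -37/64, -9/16, -1/2, 0 } => -605/1024
step 12: add red to get rbrbbrbrrrbr; options L={ -1, -3/4, -5/8, -19/32, -303/512 } R={ -605/1024, -151/256, -75/128, -37/64, -9/16, -1/2, 0 } => -1211/2048
step 13: add blue to get rbrbbrbrrrbrb; options L={ -1, -3/4, -5/8, -19/32, -303/512, -1211/2048 } R={ -605/1024, -151/256, -75/128, -37/64, -9/16, -1/2, 0 } => -2421/4096
step 14: add red to get rbrbbrbrrrbrbr; options L={ -1, -3/4, -5/8, -19/32, -303/512, -1211/2048 } R={ -2421/4096, -605/1024, -151/256, -75/128, -37/64, -9/16, -1/2, 0 } => -4843/8192
step 15: add blue to get rbrbbrbrrrbrbrb; options L={ -1, -3/4, -5/8, -19/32, -303/512, -1211/2048, -4843/8192 } R={ -2421/4096, -605/1024, -151/256, -75/128, -37/64, -9/16, -1/2, 0 } => -9685/16384

-9685/16384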